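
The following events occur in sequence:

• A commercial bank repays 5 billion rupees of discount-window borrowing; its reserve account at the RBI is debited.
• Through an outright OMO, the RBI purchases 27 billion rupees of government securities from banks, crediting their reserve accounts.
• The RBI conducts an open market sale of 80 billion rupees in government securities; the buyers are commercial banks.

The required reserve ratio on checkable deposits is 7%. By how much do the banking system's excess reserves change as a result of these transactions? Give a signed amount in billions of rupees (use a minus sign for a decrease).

Discount-window repayment 5 billion rupees: reserves −5B, deposits 0.
OMO purchase (from banks) 27 billion rupees: reserves +27B, deposits 0.
OMO sale (to banks) 80 billion rupees: reserves −80B, deposits 0.
Totals: Δreserves = −58B, Δdeposits = 0.
Δrequired reserves = 7% × 0 = 0.
Δexcess reserves = Δreserves − Δrequired = −58B − (0) = -58 billion.

-58 billion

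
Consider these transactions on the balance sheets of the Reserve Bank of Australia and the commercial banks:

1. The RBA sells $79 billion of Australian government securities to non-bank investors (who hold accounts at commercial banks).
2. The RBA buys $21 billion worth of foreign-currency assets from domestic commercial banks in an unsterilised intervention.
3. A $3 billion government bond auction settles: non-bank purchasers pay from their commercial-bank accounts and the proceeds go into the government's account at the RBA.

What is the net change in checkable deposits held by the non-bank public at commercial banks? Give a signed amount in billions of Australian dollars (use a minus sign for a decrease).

-$82 billion

Asset sale (to non-banks) $79 billion: non-bank counterparties' bank balances fall → −$79B.
FX purchase $21 billion: the counterparty is a bank, so public deposits are unchanged → 0.
Government account inflow $3 billion: non-bank counterparties' bank balances fall → −$3B.
Net: −79 + 0 − 3 = -$82 billion.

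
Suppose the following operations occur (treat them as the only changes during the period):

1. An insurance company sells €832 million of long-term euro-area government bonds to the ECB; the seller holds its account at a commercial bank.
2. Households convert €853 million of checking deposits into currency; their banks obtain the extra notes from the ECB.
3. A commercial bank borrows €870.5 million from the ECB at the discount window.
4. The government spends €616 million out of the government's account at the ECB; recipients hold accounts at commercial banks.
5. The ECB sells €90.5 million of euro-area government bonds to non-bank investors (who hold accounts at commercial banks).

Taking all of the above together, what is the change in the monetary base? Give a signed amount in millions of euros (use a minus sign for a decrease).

ECB balance sheet:
  Assets:      Securities +€741.5M, Loans to banks +€870.5M
  Liabilities: Bank reserves +€1375M, Currency in circulation +€853M, Government deposits −€616M
Monetary base = currency + reserves: +€853M + (+€1375M) = +€2228 million.

+€2228 million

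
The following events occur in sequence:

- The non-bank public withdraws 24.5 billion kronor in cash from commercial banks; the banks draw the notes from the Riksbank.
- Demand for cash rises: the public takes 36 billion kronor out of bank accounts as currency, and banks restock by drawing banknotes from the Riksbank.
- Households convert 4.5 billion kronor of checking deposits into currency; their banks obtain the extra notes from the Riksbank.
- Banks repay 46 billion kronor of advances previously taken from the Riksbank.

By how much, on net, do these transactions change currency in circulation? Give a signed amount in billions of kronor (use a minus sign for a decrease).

Currency withdrawal 24.5 billion kronor: notes leave the central bank → +24.5B.
Currency withdrawal 36 billion kronor: notes leave the central bank → +36B.
Currency withdrawal 4.5 billion kronor: notes leave the central bank → +4.5B.
Discount-window repayment 46 billion kronor: no currency enters or leaves circulation → 0.
Net: 24.5 + 36 + 4.5 + 0 = +65 billion.

+65 billion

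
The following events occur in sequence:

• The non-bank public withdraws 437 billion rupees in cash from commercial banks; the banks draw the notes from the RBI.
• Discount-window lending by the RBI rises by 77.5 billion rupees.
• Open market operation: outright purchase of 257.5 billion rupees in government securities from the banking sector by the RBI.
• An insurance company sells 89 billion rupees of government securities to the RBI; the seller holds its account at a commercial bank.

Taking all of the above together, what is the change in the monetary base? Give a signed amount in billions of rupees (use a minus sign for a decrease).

+424 billion

RBI balance sheet:
  Assets:      Securities +346.5B, Loans to banks +77.5B
  Liabilities: Bank reserves −13B, Currency in circulation +437B
Monetary base = currency + reserves: +437B + (−13B) = +424 billion.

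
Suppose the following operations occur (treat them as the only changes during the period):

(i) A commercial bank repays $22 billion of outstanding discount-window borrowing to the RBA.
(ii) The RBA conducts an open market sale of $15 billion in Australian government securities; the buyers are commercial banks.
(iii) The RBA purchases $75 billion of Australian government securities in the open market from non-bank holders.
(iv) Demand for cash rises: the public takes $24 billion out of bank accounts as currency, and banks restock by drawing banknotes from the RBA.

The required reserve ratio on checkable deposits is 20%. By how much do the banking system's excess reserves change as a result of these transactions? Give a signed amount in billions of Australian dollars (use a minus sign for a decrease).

Discount-window repayment $22 billion: reserves −$22B, deposits 0.
OMO sale (to banks) $15 billion: reserves −$15B, deposits 0.
Asset purchase (from non-banks) $75 billion: reserves +$75B, deposits +$75B.
Currency withdrawal $24 billion: reserves −$24B, deposits −$24B.
Totals: Δreserves = +$14B, Δdeposits = +$51B.
Δrequired reserves = 20% × +$51B = +$10.2B.
Δexcess reserves = Δreserves − Δrequired = +$14B − (+$10.2B) = +$3.8 billion.

+$3.8 billion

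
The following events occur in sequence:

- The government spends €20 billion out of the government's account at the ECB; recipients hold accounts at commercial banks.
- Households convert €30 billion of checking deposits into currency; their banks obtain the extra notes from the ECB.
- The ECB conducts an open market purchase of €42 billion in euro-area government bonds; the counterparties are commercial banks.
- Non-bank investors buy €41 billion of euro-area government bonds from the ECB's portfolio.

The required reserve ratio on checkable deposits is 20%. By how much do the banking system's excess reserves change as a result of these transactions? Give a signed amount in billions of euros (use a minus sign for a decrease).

Government spending €20 billion: reserves +€20B, deposits +€20B.
Currency withdrawal €30 billion: reserves −€30B, deposits −€30B.
OMO purchase (from banks) €42 billion: reserves +€42B, deposits 0.
Asset sale (to non-banks) €41 billion: reserves −€41B, deposits −€41B.
Totals: Δreserves = −€9B, Δdeposits = −€51B.
Δrequired reserves = 20% × −€51B = −€10.2B.
Δexcess reserves = Δreserves − Δrequired = −€9B − (−€10.2B) = +€1.2 billion.

+€1.2 billion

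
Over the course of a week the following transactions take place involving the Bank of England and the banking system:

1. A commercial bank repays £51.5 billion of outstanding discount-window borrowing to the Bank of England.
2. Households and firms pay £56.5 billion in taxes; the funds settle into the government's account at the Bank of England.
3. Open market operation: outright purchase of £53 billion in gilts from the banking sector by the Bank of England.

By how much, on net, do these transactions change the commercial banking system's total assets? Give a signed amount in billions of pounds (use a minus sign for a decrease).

-£108 billion

Bank of England balance sheet:
  Assets:      Securities +£53B, Loans to banks −£51.5B
  Liabilities: Bank reserves −£55B, Government deposits +£56.5B
Commercial banking system:
  Assets:      Reserves at CB −£55B, Securities −£53B
  Liabilities: Checkable deposits −£56.5B, Borrowings from CB −£51.5B
Change in total bank assets = -£108 billion.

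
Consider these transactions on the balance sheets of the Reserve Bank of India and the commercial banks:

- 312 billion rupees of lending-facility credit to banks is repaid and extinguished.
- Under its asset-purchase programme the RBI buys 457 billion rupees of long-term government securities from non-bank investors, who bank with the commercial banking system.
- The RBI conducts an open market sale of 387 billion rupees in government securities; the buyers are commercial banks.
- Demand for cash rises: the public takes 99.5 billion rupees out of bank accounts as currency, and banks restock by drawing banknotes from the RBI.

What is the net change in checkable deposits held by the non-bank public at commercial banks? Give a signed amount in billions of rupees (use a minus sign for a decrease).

RBI balance sheet:
  Assets:      Securities +70B, Loans to banks −312B
  Liabilities: Bank reserves −341.5B, Currency in circulation +99.5B
Commercial banking system:
  Assets:      Reserves at CB −341.5B, Securities +387B
  Liabilities: Checkable deposits +357.5B, Borrowings from CB −312B
So the change in checkable deposits held by the non-bank public at commercial banks is +357.5 billion.

+357.5 billion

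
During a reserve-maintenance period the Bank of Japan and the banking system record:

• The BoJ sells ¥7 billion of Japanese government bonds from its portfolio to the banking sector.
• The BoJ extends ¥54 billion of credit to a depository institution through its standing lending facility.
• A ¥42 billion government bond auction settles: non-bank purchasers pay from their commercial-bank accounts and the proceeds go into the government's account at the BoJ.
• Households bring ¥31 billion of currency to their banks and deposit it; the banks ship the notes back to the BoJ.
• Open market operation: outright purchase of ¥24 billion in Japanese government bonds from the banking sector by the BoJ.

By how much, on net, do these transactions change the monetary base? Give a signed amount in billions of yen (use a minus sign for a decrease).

+¥29 billion

BoJ balance sheet:
  Assets:      Securities +¥17B, Loans to banks +¥54B
  Liabilities: Bank reserves +¥60B, Currency in circulation −¥31B, Government deposits +¥42B
Commercial banking system:
  Assets:      Reserves at CB +¥60B, Securities −¥17B
  Liabilities: Checkable deposits −¥11B, Borrowings from CB +¥54B
Monetary base = currency + reserves: −¥31B + (+¥60B) = +¥29 billion.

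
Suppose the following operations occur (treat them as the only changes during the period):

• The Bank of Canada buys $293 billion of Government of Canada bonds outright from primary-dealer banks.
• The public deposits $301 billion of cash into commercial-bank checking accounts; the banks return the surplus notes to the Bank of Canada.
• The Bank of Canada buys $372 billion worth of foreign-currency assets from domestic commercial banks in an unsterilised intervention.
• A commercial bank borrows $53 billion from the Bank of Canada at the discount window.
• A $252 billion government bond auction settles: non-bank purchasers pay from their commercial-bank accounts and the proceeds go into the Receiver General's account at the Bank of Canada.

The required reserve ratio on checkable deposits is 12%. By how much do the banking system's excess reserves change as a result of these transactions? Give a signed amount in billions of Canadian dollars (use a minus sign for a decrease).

+$761.12 billion

OMO purchase (from banks) $293 billion: reserves +$293B, deposits 0.
Currency deposit $301 billion: reserves +$301B, deposits +$301B.
FX purchase $372 billion: reserves +$372B, deposits 0.
Discount-window loan $53 billion: reserves +$53B, deposits 0.
Government account inflow $252 billion: reserves −$252B, deposits −$252B.
Totals: Δreserves = +$767B, Δdeposits = +$49B.
Δrequired reserves = 12% × +$49B = +$5.88B.
Δexcess reserves = Δreserves − Δrequired = +$767B − (+$5.88B) = +$761.12 billion.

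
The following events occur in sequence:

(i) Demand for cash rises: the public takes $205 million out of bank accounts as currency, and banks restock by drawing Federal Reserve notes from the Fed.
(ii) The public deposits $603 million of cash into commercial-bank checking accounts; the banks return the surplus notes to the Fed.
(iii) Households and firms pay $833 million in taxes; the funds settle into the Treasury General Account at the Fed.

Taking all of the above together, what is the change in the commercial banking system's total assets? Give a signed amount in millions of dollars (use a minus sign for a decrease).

-$435 million

Currency withdrawal $205 million: bank balance sheets shrink → −$205M.
Currency deposit $603 million: bank balance sheets expand → +$603M.
Government account inflow $833 million: bank balance sheets shrink → −$833M.
Net: −205 + 603 − 833 = -$435 million.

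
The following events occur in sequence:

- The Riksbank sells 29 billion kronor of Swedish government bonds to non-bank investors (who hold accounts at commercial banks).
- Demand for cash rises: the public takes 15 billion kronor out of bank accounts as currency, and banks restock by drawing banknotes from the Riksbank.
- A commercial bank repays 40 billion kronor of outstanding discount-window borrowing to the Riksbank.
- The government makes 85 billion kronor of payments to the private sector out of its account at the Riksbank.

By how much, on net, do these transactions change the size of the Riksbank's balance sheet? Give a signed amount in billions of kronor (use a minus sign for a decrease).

Asset sale (to non-banks) 29 billion kronor: a Riksbank asset is shed → −29B.
Currency withdrawal 15 billion kronor: only the composition of liabilities changes → 0.
Discount-window repayment 40 billion kronor: a Riksbank asset is shed → −40B.
Government spending 85 billion kronor: only the composition of liabilities changes → 0.
Net: −29 + 0 − 40 + 0 = -69 billion.

-69 billion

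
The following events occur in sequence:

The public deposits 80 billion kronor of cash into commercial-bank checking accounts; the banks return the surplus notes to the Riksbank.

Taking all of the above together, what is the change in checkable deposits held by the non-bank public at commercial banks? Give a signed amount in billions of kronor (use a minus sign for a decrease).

+80 billion

Riksbank balance sheet:
  Assets:      no change
  Liabilities: Bank reserves +80B, Currency in circulation −80B
Commercial banking system:
  Assets:      Reserves at CB +80B
  Liabilities: Checkable deposits +80B
So the change in checkable deposits held by the non-bank public at commercial banks is +80 billion.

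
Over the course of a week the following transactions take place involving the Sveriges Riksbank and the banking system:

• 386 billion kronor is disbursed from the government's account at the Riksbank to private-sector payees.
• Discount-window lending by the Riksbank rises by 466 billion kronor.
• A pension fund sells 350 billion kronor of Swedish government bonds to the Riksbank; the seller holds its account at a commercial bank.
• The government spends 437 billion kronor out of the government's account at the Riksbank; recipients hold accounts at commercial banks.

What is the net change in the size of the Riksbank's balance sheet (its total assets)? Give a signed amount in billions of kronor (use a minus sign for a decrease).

+816 billion

Government spending 386 billion kronor: only the composition of liabilities changes → 0.
Discount-window loan 466 billion kronor: a Riksbank asset is acquired → +466B.
Asset purchase (from non-banks) 350 billion kronor: a Riksbank asset is acquired → +350B.
Government spending 437 billion kronor: only the composition of liabilities changes → 0.
Net: 0 + 466 + 350 + 0 = +816 billion.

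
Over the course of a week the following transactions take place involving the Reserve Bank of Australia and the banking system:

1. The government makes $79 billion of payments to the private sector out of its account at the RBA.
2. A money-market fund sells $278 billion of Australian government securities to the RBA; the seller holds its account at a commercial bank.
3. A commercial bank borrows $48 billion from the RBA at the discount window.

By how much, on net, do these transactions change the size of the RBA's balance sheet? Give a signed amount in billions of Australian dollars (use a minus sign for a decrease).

RBA balance sheet:
  Assets:      Securities +$278B, Loans to banks +$48B
  Liabilities: Bank reserves +$405B, Government deposits −$79B
Commercial banking system:
  Assets:      Reserves at CB +$405B
  Liabilities: Checkable deposits +$357B, Borrowings from CB +$48B
Change in total RBA assets = +$326 billion.

+$326 billion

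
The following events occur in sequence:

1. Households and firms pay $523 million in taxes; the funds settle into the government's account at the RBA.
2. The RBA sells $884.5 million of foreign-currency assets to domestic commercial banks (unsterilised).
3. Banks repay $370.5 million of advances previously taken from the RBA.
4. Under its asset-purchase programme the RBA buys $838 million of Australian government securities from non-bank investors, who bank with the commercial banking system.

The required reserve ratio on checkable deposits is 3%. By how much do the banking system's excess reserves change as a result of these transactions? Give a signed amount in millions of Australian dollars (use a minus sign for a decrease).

Government account inflow $523 million: reserves −$523M, deposits −$523M.
FX sale $884.5 million: reserves −$884.5M, deposits 0.
Discount-window repayment $370.5 million: reserves −$370.5M, deposits 0.
Asset purchase (from non-banks) $838 million: reserves +$838M, deposits +$838M.
Totals: Δreserves = −$940M, Δdeposits = +$315M.
Δrequired reserves = 3% × +$315M = +$9.45M.
Δexcess reserves = Δreserves − Δrequired = −$940M − (+$9.45M) = -$949.45 million.

-$949.45 million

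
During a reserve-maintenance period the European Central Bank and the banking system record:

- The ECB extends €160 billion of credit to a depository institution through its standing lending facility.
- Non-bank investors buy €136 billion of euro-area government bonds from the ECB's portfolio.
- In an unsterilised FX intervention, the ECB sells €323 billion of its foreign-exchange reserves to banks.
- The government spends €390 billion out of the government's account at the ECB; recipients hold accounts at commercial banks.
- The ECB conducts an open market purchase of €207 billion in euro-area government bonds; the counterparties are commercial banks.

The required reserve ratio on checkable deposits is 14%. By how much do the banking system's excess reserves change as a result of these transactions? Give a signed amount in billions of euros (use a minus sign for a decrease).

Discount-window loan €160 billion: reserves +€160B, deposits 0.
Asset sale (to non-banks) €136 billion: reserves −€136B, deposits −€136B.
FX sale €323 billion: reserves −€323B, deposits 0.
Government spending €390 billion: reserves +€390B, deposits +€390B.
OMO purchase (from banks) €207 billion: reserves +€207B, deposits 0.
Totals: Δreserves = +€298B, Δdeposits = +€254B.
Δrequired reserves = 14% × +€254B = +€35.56B.
Δexcess reserves = Δreserves − Δrequired = +€298B − (+€35.56B) = +€262.44 billion.

+€262.44 billion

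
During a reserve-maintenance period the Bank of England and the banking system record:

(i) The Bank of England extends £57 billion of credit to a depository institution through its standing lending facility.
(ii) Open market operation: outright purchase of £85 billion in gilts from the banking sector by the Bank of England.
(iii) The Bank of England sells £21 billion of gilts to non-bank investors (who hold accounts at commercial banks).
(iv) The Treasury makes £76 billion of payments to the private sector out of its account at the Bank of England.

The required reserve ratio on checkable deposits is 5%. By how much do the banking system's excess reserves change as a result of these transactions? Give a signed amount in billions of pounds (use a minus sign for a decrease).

+£194.25 billion

Discount-window loan £57 billion: reserves +£57B, deposits 0.
OMO purchase (from banks) £85 billion: reserves +£85B, deposits 0.
Asset sale (to non-banks) £21 billion: reserves −£21B, deposits −£21B.
Government spending £76 billion: reserves +£76B, deposits +£76B.
Totals: Δreserves = +£197B, Δdeposits = +£55B.
Δrequired reserves = 5% × +£55B = +£2.75B.
Δexcess reserves = Δreserves − Δrequired = +£197B − (+£2.75B) = +£194.25 billion.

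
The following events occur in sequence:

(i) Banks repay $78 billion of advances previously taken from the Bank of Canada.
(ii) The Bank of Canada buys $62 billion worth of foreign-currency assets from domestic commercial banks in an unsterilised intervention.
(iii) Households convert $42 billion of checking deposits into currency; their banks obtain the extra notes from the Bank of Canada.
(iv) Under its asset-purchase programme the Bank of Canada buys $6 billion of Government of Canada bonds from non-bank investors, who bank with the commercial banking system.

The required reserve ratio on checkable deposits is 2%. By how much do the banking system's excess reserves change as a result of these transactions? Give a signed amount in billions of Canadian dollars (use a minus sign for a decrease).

Discount-window repayment $78 billion: reserves −$78B, deposits 0.
FX purchase $62 billion: reserves +$62B, deposits 0.
Currency withdrawal $42 billion: reserves −$42B, deposits −$42B.
Asset purchase (from non-banks) $6 billion: reserves +$6B, deposits +$6B.
Totals: Δreserves = −$52B, Δdeposits = −$36B.
Δrequired reserves = 2% × −$36B = −$0.72B.
Δexcess reserves = Δreserves − Δrequired = −$52B − (−$0.72B) = -$51.28 billion.

-$51.28 billion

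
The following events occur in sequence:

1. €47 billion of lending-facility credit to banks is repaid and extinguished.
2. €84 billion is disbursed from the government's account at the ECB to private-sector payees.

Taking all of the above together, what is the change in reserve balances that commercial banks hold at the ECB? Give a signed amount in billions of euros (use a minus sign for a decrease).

+€37 billion

Discount-window repayment €47 billion: repayment is debited from reserves → −€47B.
Government spending €84 billion: government payments flow into bank reserve accounts → +€84B.
Net: −47 + 84 = +€37 billion.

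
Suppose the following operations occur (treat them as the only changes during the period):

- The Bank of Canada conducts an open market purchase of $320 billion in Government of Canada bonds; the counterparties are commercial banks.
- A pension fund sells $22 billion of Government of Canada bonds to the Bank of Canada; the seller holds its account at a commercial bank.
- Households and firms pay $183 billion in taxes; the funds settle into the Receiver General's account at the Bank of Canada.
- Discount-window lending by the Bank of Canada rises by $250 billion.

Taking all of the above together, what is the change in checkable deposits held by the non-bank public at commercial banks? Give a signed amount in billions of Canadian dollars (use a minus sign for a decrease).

OMO purchase (from banks) $320 billion: the counterparty is a bank, so public deposits are unchanged → 0.
Asset purchase (from non-banks) $22 billion: non-bank counterparties' bank balances rise → +$22B.
Government account inflow $183 billion: non-bank counterparties' bank balances fall → −$183B.
Discount-window loan $250 billion: the counterparty is a bank, so public deposits are unchanged → 0.
Net: 0 + 22 − 183 + 0 = -$161 billion.

-$161 billion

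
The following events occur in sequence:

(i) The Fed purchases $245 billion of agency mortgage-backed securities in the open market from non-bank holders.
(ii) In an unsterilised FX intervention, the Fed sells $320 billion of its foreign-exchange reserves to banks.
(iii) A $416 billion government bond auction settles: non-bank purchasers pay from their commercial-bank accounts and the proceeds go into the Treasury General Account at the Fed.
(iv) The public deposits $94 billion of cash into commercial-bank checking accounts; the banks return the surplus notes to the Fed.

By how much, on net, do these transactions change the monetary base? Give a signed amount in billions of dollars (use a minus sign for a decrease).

Fed balance sheet:
  Assets:      Securities +$245B, Foreign assets −$320B
  Liabilities: Bank reserves −$397B, Currency in circulation −$94B, Government deposits +$416B
Commercial banking system:
  Assets:      Reserves at CB −$397B, Foreign assets +$320B
  Liabilities: Checkable deposits −$77B
Monetary base = currency + reserves: −$94B + (−$397B) = -$491 billion.

-$491 billion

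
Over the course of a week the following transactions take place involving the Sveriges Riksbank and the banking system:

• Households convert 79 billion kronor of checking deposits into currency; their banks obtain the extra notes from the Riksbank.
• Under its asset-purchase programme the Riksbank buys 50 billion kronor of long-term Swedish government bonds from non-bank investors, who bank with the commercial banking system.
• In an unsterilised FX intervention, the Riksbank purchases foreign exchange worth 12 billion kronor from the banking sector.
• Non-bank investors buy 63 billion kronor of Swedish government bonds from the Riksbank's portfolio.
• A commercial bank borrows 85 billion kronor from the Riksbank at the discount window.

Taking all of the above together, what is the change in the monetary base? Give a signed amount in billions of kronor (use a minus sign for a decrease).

Riksbank balance sheet:
  Assets:      Securities −13B, Loans to banks +85B, Foreign assets +12B
  Liabilities: Bank reserves +5B, Currency in circulation +79B
Commercial banking system:
  Assets:      Reserves at CB +5B, Foreign assets −12B
  Liabilities: Checkable deposits −92B, Borrowings from CB +85B
Monetary base = currency + reserves: +79B + (+5B) = +84 billion.

+84 billion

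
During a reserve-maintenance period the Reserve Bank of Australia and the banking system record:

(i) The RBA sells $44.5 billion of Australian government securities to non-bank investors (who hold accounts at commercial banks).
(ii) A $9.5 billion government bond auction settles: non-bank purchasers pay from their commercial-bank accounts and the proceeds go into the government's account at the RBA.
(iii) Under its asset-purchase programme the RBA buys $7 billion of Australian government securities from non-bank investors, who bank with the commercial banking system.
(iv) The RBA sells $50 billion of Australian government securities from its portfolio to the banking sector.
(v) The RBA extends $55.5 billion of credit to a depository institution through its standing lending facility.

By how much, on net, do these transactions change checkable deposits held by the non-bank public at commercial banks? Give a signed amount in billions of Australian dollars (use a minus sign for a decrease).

-$47 billion

RBA balance sheet:
  Assets:      Securities −$87.5B, Loans to banks +$55.5B
  Liabilities: Bank reserves −$41.5B, Government deposits +$9.5B
Commercial banking system:
  Assets:      Reserves at CB −$41.5B, Securities +$50B
  Liabilities: Checkable deposits −$47B, Borrowings from CB +$55.5B
So the change in checkable deposits held by the non-bank public at commercial banks is -$47 billion.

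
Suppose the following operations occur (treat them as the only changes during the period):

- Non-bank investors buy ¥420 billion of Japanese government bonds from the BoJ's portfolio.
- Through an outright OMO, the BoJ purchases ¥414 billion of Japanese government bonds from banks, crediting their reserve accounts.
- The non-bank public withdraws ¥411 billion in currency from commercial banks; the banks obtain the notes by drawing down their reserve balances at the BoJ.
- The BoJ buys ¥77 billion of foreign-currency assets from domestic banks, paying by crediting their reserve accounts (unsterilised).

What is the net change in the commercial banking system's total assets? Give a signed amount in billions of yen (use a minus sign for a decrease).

-¥831 billion

BoJ balance sheet:
  Assets:      Securities −¥6B, Foreign assets +¥77B
  Liabilities: Bank reserves −¥340B, Currency in circulation +¥411B
Commercial banking system:
  Assets:      Reserves at CB −¥340B, Securities −¥414B, Foreign assets −¥77B
  Liabilities: Checkable deposits −¥831B
Change in total bank assets = -¥831 billion.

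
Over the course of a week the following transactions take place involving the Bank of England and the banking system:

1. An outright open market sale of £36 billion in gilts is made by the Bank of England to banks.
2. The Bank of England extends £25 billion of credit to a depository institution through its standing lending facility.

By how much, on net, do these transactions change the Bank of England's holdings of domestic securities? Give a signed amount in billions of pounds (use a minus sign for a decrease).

-£36 billion

OMO sale (to banks) £36 billion: securities removed from the Bank of England's portfolio → −£36B.
Discount-window loan £25 billion: the Bank of England's securities portfolio is untouched → 0.
Net: −36 + 0 = -£36 billion.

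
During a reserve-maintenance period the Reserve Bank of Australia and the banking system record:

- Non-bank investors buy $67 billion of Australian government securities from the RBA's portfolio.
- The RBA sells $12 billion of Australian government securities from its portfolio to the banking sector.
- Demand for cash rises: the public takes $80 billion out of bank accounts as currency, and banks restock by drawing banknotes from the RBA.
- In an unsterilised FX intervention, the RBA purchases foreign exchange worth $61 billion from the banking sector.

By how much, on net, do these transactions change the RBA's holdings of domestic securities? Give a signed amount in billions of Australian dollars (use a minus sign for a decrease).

-$79 billion

Asset sale (to non-banks) $67 billion: securities removed from the RBA's portfolio → −$67B.
OMO sale (to banks) $12 billion: securities removed from the RBA's portfolio → −$12B.
Currency withdrawal $80 billion: the RBA's securities portfolio is untouched → 0.
FX purchase $61 billion: the RBA's securities portfolio is untouched → 0.
Net: −67 − 12 + 0 + 0 = -$79 billion.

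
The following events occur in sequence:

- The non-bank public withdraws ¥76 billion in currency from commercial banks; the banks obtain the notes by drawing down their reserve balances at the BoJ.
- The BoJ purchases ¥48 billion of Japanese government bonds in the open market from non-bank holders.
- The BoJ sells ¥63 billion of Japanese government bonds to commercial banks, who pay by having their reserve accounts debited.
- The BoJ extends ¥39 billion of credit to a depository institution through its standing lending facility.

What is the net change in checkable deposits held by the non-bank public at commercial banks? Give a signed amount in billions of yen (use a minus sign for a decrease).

BoJ balance sheet:
  Assets:      Securities −¥15B, Loans to banks +¥39B
  Liabilities: Bank reserves −¥52B, Currency in circulation +¥76B
Commercial banking system:
  Assets:      Reserves at CB −¥52B, Securities +¥63B
  Liabilities: Checkable deposits −¥28B, Borrowings from CB +¥39B
So the change in checkable deposits held by the non-bank public at commercial banks is -¥28 billion.

-¥28 billion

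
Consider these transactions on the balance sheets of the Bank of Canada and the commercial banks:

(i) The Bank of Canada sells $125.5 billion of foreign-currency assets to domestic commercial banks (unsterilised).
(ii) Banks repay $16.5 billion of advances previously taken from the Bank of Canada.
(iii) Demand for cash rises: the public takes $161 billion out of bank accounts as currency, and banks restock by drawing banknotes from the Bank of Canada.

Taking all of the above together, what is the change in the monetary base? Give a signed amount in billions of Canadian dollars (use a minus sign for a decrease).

FX sale $125.5 billion: Bank of Canada balance sheet contracts → −$125.5B.
Discount-window repayment $16.5 billion: Bank of Canada balance sheet contracts → −$16.5B.
Currency withdrawal $161 billion: just a shift between currency and reserves — both are base money → 0.
Net: −125.5 − 16.5 + 0 = -$142 billion.

-$142 billion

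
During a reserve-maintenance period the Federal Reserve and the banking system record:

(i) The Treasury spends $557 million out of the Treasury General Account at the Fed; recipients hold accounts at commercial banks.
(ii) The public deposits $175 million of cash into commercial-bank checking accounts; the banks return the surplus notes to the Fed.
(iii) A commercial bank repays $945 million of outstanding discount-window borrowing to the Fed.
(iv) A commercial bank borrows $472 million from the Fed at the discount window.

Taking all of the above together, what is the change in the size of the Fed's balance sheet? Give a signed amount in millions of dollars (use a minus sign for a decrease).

-$473 million

Government spending $557 million: only the composition of liabilities changes → 0.
Currency deposit $175 million: only the composition of liabilities changes → 0.
Discount-window repayment $945 million: a Fed asset is shed → −$945M.
Discount-window loan $472 million: a Fed asset is acquired → +$472M.
Net: 0 + 0 − 945 + 472 = -$473 million.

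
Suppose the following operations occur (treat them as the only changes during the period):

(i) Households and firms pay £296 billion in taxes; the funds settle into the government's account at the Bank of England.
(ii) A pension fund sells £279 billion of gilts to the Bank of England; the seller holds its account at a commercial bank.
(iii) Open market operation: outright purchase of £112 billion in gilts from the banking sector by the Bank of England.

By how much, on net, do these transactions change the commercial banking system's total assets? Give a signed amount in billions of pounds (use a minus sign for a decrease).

Bank of England balance sheet:
  Assets:      Securities +£391B
  Liabilities: Bank reserves +£95B, Government deposits +£296B
Commercial banking system:
  Assets:      Reserves at CB +£95B, Securities −£112B
  Liabilities: Checkable deposits −£17B
Change in total bank assets = -£17 billion.

-£17 billion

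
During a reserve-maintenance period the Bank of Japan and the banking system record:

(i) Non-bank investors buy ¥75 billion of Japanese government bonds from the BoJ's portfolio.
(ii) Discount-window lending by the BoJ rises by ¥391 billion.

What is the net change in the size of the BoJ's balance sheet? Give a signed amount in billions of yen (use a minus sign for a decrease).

+¥316 billion

BoJ balance sheet:
  Assets:      Securities −¥75B, Loans to banks +¥391B
  Liabilities: Bank reserves +¥316B
Commercial banking system:
  Assets:      Reserves at CB +¥316B
  Liabilities: Checkable deposits −¥75B, Borrowings from CB +¥391B
Change in total BoJ assets = +¥316 billion.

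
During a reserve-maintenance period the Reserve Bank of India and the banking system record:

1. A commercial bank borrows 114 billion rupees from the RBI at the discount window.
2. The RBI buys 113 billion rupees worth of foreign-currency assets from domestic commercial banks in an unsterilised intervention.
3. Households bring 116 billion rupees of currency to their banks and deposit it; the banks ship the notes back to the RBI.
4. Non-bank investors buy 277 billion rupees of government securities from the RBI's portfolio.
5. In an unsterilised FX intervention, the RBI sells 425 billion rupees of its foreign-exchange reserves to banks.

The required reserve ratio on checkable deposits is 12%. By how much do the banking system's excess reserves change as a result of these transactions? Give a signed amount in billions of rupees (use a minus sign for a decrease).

Discount-window loan 114 billion rupees: reserves +114B, deposits 0.
FX purchase 113 billion rupees: reserves +113B, deposits 0.
Currency deposit 116 billion rupees: reserves +116B, deposits +116B.
Asset sale (to non-banks) 277 billion rupees: reserves −277B, deposits −277B.
FX sale 425 billion rupees: reserves −425B, deposits 0.
Totals: Δreserves = −359B, Δdeposits = −161B.
Δrequired reserves = 12% × −161B = −19.32B.
Δexcess reserves = Δreserves − Δrequired = −359B − (−19.32B) = -339.68 billion.

-339.68 billion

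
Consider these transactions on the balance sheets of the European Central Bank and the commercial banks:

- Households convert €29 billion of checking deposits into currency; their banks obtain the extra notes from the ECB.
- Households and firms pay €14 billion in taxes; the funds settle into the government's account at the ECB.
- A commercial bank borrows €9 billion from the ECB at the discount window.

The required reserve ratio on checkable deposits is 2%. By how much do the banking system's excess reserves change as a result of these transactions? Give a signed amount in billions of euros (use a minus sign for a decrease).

-€33.14 billion

Currency withdrawal €29 billion: reserves −€29B, deposits −€29B.
Government account inflow €14 billion: reserves −€14B, deposits −€14B.
Discount-window loan €9 billion: reserves +€9B, deposits 0.
Totals: Δreserves = −€34B, Δdeposits = −€43B.
Δrequired reserves = 2% × −€43B = −€0.86B.
Δexcess reserves = Δreserves − Δrequired = −€34B − (−€0.86B) = -€33.14 billion.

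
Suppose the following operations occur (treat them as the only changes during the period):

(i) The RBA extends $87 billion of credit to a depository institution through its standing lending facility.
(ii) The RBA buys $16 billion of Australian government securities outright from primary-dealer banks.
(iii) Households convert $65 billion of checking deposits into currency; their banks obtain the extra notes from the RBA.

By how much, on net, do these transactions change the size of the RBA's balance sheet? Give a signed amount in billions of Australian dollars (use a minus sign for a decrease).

Discount-window loan $87 billion: an RBA asset is acquired → +$87B.
OMO purchase (from banks) $16 billion: an RBA asset is acquired → +$16B.
Currency withdrawal $65 billion: only the composition of liabilities changes → 0.
Net: 87 + 16 + 0 = +$103 billion.

+$103 billion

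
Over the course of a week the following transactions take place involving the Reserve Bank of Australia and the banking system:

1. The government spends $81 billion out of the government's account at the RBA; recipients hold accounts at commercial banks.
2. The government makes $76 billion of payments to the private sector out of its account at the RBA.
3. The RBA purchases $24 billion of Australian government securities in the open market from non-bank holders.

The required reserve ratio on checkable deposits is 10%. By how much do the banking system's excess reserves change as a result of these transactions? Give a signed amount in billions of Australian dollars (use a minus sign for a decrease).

Government spending $81 billion: reserves +$81B, deposits +$81B.
Government spending $76 billion: reserves +$76B, deposits +$76B.
Asset purchase (from non-banks) $24 billion: reserves +$24B, deposits +$24B.
Totals: Δreserves = +$181B, Δdeposits = +$181B.
Δrequired reserves = 10% × +$181B = +$18.1B.
Δexcess reserves = Δreserves − Δrequired = +$181B − (+$18.1B) = +$162.9 billion.

+$162.9 billion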